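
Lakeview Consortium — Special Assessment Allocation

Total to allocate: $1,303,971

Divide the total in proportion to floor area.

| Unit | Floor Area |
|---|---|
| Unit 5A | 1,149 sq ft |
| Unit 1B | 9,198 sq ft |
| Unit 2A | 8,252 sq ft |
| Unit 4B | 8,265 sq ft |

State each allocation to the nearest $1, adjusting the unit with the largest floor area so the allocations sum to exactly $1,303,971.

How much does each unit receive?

Total floor area = 1,149 + 9,198 + 8,252 + 8,265 = 26,864.
Raw shares: Unit 5A 55,772.14; Unit 1B 446,468.33; Unit 2A 400,549.76; Unit 4B 401,180.77.
At nearest $1: Unit 5A $55,772; Unit 1B $446,468; Unit 2A $400,550; Unit 4B $401,181. Sum = $1,303,971.
Sum already equals the total — no adjustment.

Unit 5A: $55,772 · Unit 1B: $446,468 · Unit 2A: $400,550 · Unit 4B: $401,181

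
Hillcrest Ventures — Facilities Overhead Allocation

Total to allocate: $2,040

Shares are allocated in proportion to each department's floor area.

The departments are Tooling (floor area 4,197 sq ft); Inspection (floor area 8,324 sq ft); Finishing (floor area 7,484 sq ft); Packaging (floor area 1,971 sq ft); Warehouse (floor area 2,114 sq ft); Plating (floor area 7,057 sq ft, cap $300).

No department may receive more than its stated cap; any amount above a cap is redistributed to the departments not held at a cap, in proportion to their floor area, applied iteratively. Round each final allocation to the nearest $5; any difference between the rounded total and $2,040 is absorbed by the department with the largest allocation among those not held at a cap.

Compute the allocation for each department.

Floor area total: 31,147.
Pro-rata shares before constraints: Tooling 274.89; Inspection 545.19; Finishing 490.17; Packaging 129.09; Warehouse 138.46; Plating 462.20.
Held at cap: Plating ($300); balance $1,740 reallocated over remaining floor area 24,090.
Redistributed shares: Tooling 303.15 → $305; Inspection 601.24 → $600; Finishing 540.56 → $540; Packaging 142.36 → $140; Warehouse 152.69 → $155.

Tooling: $305 · Inspection: $600 · Finishing: $540 · Packaging: $140 · Warehouse: $155 · Plating: $300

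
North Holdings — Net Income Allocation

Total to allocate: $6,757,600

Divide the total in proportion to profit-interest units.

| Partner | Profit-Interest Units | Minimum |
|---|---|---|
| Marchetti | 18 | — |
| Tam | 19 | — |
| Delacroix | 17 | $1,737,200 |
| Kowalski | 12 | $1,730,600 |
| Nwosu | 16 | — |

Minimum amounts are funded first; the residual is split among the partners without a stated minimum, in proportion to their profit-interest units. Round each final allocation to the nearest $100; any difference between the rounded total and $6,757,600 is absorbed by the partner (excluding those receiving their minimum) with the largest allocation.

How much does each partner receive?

Marchetti: $1,117,300 | Tam: $1,179,400 | Delacroix: $1,737,200 | Kowalski: $1,730,600 | Nwosu: $993,100

Fund the minimums — Delacroix $1,737,200; Kowalski $1,730,600. Residual $3,289,800.
Residual split over remaining profit-interest units 53: Marchetti 1,117,290.57 → $1,117,300; Tam 1,179,362.26 → $1,179,400; Nwosu 993,147.17 → $993,100.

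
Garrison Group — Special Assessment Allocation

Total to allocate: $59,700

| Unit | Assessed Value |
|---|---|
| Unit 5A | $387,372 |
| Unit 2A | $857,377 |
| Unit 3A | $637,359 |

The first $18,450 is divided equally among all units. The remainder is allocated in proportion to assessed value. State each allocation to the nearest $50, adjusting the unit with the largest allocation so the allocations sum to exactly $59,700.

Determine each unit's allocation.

Unit 5A: $14,650; Unit 2A: $24,950; Unit 3A: $20,100

Equal tier: $18,450 ÷ 3 = $6,150 apiece.
Remainder $41,250 by assessed value (total 1,882,108): Unit 5A 8,490.00 → $8,500; Unit 2A 18,791.06 → $18,800; Unit 3A 13,968.94 → $13,950.
Totals: Unit 5A $6,150 + $8,500 = $14,650; Unit 2A $6,150 + $18,800 = $24,950; Unit 3A $6,150 + $13,950 = $20,100.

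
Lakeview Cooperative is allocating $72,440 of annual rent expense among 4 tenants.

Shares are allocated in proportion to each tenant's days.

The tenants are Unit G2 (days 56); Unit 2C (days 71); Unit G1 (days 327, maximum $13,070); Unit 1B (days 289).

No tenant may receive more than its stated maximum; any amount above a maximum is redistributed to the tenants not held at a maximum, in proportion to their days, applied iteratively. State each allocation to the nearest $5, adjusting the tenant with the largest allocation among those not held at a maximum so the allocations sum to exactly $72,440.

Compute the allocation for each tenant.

Total days = 743.
Unconstrained shares: Unit G2 5,459.81; Unit 2C 6,922.26; Unit G1 31,881.40; Unit 1B 28,176.53.
Capped: Unit G1 ($13,070); residual $59,370 reallocated over remaining days 416.
Shares after redistribution: Unit G2 7,992.12 → $7,990; Unit 2C 10,132.86 → $10,135; Unit 1B 41,245.02 → $41,245.

Unit G2: $7,990 · Unit 2C: $10,135 · Unit G1: $13,070 · Unit 1B: $41,245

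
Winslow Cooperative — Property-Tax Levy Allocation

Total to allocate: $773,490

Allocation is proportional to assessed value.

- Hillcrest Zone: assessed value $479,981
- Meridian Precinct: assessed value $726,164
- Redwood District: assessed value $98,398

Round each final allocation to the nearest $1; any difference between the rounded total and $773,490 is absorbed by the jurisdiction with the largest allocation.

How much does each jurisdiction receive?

Hillcrest Zone: $284,590 · Meridian Precinct: $430,558 · Redwood District: $58,342

Total assessed value = 1,304,543.
Pro-rata amounts: Hillcrest Zone 479,981/1,304,543 × $773,490 = 284,590.47; Meridian Precinct 726,164/1,304,543 × $773,490 = 430,557.36; Redwood District 98,398/1,304,543 × $773,490 = 58,342.17.
After rounding ($1): Hillcrest Zone $284,590; Meridian Precinct $430,557; Redwood District $58,342. Sum = $773,489.
Difference $773,490 − $773,489 = +$1 applied to largest allocation (Meridian Precinct): Meridian Precinct becomes $430,558.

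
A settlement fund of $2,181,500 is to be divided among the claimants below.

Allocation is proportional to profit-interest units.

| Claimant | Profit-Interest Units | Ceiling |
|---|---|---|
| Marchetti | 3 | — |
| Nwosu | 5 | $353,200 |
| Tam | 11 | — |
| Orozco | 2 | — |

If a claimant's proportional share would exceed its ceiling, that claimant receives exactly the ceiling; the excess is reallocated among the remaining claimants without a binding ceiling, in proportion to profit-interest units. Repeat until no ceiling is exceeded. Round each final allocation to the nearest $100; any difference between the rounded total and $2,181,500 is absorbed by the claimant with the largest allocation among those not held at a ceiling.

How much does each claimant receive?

Marchetti: $342,800 · Nwosu: $353,200 · Tam: $1,257,000 · Orozco: $228,500

Combined profit-interest units = 21.
Proportional shares (ignoring caps): Marchetti 311,642.86; Nwosu 519,404.76; Tam 1,142,690.48; Orozco 207,761.90.
Cap binds for Nwosu ($353,200); remaining pool $1,828,300 reallocated over remaining profit-interest units 16.
Shares after redistribution: Marchetti 342,806.25 → $342,800; Tam 1,256,956.25 → $1,257,000; Orozco 228,537.50 → $228,500.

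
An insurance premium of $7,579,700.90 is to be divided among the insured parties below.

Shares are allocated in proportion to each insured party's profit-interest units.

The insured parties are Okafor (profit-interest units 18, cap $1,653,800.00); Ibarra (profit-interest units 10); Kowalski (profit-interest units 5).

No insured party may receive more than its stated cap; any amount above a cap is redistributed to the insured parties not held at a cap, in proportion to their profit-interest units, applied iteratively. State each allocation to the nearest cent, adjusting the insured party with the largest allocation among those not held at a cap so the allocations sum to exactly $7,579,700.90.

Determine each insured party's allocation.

Sum of profit-interest units: 33.
Unconstrained shares: Okafor 4,134,382.3091; Ibarra 2,296,879.0606; Kowalski 1,148,439.5303.
Held at cap: Okafor ($1,653,800.00); remaining pool $5,925,900.90 reallocated over remaining profit-interest units 15.
Redistributed shares: Ibarra 3,950,600.6000 → $3,950,600.60; Kowalski 1,975,300.3000 → $1,975,300.30.

Okafor: $1,653,800.00 · Ibarra: $3,950,600.60 · Kowalski: $1,975,300.30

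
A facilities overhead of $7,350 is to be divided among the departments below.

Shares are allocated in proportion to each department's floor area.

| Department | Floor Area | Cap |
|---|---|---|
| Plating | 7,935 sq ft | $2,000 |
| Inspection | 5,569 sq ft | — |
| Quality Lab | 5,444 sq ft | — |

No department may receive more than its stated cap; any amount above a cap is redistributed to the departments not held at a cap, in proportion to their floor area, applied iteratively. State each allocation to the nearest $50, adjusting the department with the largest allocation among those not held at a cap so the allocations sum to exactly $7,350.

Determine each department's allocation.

Plating: $2,000 | Inspection: $2,700 | Quality Lab: $2,650

Combined floor area = 18,948.
Proportional shares (ignoring caps): Plating 3,078.02; Inspection 2,160.24; Quality Lab 2,111.75.
Held at cap: Plating ($2,000); remaining pool $5,350 reallocated over remaining floor area 11,013.
Remaining shares: Inspection 2,705.36 → $2,700; Quality Lab 2,644.64 → $2,650.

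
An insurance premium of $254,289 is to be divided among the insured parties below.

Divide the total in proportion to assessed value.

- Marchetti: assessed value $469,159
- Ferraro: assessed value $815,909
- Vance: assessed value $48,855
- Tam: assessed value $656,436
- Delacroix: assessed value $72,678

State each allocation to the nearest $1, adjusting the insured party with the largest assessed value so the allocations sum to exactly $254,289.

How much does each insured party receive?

Total assessed value = 469,159 + 815,909 + 48,855 + 656,436 + 72,678 = 2,063,037.
Unrounded shares: Marchetti 57,828.32; Ferraro 100,568.57; Vance 6,021.85; Tam 80,912.00; Delacroix 8,958.26.
After rounding ($1): Marchetti $57,828; Ferraro $100,569; Vance $6,022; Tam $80,912; Delacroix $8,958. Sum = $254,289.
Sum already equals the total — no adjustment.

Marchetti: $57,828; Ferraro: $100,569; Vance: $6,022; Tam: $80,912; Delacroix: $8,958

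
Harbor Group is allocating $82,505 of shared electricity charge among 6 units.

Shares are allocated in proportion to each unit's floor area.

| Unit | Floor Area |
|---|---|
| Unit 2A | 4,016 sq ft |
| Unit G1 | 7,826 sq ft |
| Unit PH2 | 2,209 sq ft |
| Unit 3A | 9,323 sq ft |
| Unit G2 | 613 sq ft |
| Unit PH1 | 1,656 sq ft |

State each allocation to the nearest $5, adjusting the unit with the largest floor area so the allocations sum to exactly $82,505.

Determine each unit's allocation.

Unit 2A: $12,920; Unit G1: $25,180; Unit PH2: $7,105; Unit 3A: $30,000; Unit G2: $1,970; Unit PH1: $5,330

Combined floor area = 25,643.
Raw shares: Unit 2A 4,016/25,643 × $82,505 = 12,921.27; Unit G1 7,826/25,643 × $82,505 = 25,179.74; Unit PH2 2,209/25,643 × $82,505 = 7,107.34; Unit 3A 9,323/25,643 × $82,505 = 29,996.26; Unit G2 613/25,643 × $82,505 = 1,972.30; Unit PH1 1,656/25,643 × $82,505 = 5,328.09.
After rounding ($5): Unit 2A $12,920; Unit G1 $25,180; Unit PH2 $7,105; Unit 3A $29,995; Unit G2 $1,970; Unit PH1 $5,330. Sum = $82,500.
Difference $82,505 − $82,500 = +$5 applied to largest floor area (Unit 3A): Unit 3A becomes $30,000.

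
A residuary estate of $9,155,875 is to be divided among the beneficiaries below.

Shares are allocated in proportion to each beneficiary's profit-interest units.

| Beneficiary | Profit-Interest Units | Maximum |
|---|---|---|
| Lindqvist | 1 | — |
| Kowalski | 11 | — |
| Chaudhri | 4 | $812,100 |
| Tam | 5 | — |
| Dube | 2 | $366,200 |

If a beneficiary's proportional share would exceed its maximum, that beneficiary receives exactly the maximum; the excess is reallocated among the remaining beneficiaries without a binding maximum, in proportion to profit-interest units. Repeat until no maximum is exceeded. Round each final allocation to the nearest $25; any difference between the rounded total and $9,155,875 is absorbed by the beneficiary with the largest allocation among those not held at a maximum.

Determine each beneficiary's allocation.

Lindqvist: $469,275; Kowalski: $5,161,950; Chaudhri: $812,100; Tam: $2,346,350; Dube: $366,200

Sum of profit-interest units: 23.
Unconstrained shares: Lindqvist 398,081.52; Kowalski 4,378,896.74; Chaudhri 1,592,326.09; Tam 1,990,407.61; Dube 796,163.04.
Held at cap: Chaudhri ($812,100), Dube ($366,200); remaining pool $7,977,575 reallocated over remaining profit-interest units 17.
Redistributed shares: Lindqvist 469,269.12 → $469,275; Kowalski 5,161,960.29 → $5,161,950; Tam 2,346,345.59 → $2,346,350.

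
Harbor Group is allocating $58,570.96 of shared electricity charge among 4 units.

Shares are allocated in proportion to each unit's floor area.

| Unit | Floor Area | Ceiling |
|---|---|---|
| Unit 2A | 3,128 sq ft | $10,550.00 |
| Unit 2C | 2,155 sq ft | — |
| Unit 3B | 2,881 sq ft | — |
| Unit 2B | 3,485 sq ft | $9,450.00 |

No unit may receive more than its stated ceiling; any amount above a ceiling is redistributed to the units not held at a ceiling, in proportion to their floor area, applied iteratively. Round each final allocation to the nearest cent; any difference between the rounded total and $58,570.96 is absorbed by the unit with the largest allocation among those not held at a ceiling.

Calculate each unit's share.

Total floor area = 11,649.
Proportional shares (ignoring caps): Unit 2A 15,727.5271; Unit 2C 10,835.3008; Unit 3B 14,485.6156; Unit 2B 17,522.5166.
Capped: Unit 2A ($10,550.00), Unit 2B ($9,450.00); balance $38,570.96 reallocated over remaining floor area 5,036.
Shares after redistribution: Unit 2C 16,505.2460 → $16,505.25; Unit 3B 22,065.7140 → $22,065.71.

Unit 2A: $10,550.00; Unit 2C: $16,505.25; Unit 3B: $22,065.71; Unit 2B: $9,450.00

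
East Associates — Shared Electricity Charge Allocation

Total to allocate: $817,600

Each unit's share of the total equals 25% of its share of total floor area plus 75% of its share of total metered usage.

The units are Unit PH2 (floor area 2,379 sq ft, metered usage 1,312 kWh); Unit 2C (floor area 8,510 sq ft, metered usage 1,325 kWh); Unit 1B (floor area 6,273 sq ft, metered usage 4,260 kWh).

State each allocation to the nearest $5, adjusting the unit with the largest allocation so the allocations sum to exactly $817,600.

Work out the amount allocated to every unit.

Floor area total 17,162; metered usage total 6,897.
Combined weights (25% floor area + 75% metered usage): Unit PH2 0.1773; Unit 2C 0.2681; Unit 1B 0.5546.
Unrounded shares: Unit PH2 144,981.56; Unit 2C 219,157.78; Unit 1B 453,460.66.
After rounding ($5): Unit PH2 $144,980; Unit 2C $219,160; Unit 1B $453,460. Sum = $817,600.
Sum already equals the total — no adjustment.

Unit PH2: $144,980 | Unit 2C: $219,160 | Unit 1B: $453,460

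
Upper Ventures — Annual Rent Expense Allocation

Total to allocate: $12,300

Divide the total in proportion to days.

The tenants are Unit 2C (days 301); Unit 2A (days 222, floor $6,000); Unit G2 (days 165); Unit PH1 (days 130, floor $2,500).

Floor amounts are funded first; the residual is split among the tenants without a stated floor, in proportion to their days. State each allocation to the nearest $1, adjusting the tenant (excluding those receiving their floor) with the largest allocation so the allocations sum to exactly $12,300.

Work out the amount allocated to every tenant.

Minimums first: Unit 2A $6,000; Unit PH1 $2,500. Residual $3,800.
Residual split over remaining days 466: Unit 2C 2,454.51 → $2,455; Unit G2 1,345.49 → $1,345.

Unit 2C: $2,455; Unit 2A: $6,000; Unit G2: $1,345; Unit PH1: $2,500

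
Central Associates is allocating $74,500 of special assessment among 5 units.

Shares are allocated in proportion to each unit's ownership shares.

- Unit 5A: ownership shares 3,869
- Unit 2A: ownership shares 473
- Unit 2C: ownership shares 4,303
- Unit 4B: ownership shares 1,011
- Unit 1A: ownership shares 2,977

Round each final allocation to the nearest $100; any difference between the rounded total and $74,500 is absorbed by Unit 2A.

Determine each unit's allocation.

Total ownership shares = 12,633.
Proportional shares: Unit 5A 3,869/12,633 × $74,500 = 22,816.47; Unit 2A 473/12,633 × $74,500 = 2,789.40; Unit 2C 4,303/12,633 × $74,500 = 25,375.88; Unit 4B 1,011/12,633 × $74,500 = 5,962.12; Unit 1A 2,977/12,633 × $74,500 = 17,556.12.
After rounding ($100): Unit 5A $22,800; Unit 2A $2,800; Unit 2C $25,400; Unit 4B $6,000; Unit 1A $17,600. Sum = $74,600.
Difference $74,500 − $74,600 = −$100 applied to Unit 2A: Unit 2A becomes $2,700.

Unit 5A: $22,800 · Unit 2A: $2,700 · Unit 2C: $25,400 · Unit 4B: $6,000 · Unit 1A: $17,600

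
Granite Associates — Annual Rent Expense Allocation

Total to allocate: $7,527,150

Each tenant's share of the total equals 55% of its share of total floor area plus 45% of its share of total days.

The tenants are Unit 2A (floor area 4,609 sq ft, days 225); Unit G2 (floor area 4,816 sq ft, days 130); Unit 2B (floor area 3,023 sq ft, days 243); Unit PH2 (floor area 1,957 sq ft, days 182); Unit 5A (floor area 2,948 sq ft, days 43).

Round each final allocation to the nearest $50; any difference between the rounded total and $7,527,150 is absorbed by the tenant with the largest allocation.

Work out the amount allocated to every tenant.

Unit 2A: $2,025,600 · Unit G2: $1,684,000 · Unit 2B: $1,721,300 · Unit PH2: $1,215,950 · Unit 5A: $880,300

Totals — floor area 17,353, days 823.
Blended shares (55% floor area + 45% days): Unit 2A 0.2691; Unit G2 0.2237; Unit 2B 0.2287; Unit PH2 0.1615; Unit 5A 0.1169.
Proportional shares: Unit 2A 2,025,607.89; Unit G2 1,684,001.13; Unit 2B 1,721,315.90; Unit PH2 1,215,941.17; Unit 5A 880,283.91.
Rounded to nearest $50: Unit 2A $2,025,600; Unit G2 $1,684,000; Unit 2B $1,721,300; Unit PH2 $1,215,950; Unit 5A $880,300. Sum = $7,527,150.
Rounded total matches; no reconciliation needed.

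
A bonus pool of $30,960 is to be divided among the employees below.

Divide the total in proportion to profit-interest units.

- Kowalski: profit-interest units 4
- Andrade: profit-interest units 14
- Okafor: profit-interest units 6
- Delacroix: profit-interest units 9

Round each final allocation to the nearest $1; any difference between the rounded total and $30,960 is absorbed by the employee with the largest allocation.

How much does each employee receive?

Kowalski: $3,753 · Andrade: $13,134 · Okafor: $5,629 · Delacroix: $8,444

Total profit-interest units = 33.
Pro-rata amounts: Kowalski 4/33 × $30,960 = 3,752.73; Andrade 14/33 × $30,960 = 13,134.55; Okafor 6/33 × $30,960 = 5,629.09; Delacroix 9/33 × $30,960 = 8,443.64.
Rounded to nearest $1: Kowalski $3,753; Andrade $13,135; Okafor $5,629; Delacroix $8,444. Sum = $30,961.
Difference $30,960 − $30,961 = −$1 applied to largest allocation (Andrade): Andrade becomes $13,134.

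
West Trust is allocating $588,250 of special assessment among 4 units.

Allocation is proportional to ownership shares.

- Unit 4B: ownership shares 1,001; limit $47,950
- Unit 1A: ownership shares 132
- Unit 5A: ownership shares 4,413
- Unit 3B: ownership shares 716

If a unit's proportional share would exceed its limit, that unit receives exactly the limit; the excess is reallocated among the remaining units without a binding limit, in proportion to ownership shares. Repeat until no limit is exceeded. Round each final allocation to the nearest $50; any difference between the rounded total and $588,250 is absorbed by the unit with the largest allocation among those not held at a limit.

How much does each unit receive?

Unit 4B: $47,950 | Unit 1A: $13,550 | Unit 5A: $453,200 | Unit 3B: $73,550

Combined ownership shares = 6,262.
Pro-rata shares before constraints: Unit 4B 94,033.58; Unit 1A 12,400.03; Unit 5A 414,555.61; Unit 3B 67,260.78.
Cap binds for Unit 4B ($47,950); residual $540,300 reallocated over remaining ownership shares 5,261.
Remaining shares: Unit 1A 13,556.28 → $13,550; Unit 5A 453,211.16 → $453,200; Unit 3B 73,532.56 → $73,550.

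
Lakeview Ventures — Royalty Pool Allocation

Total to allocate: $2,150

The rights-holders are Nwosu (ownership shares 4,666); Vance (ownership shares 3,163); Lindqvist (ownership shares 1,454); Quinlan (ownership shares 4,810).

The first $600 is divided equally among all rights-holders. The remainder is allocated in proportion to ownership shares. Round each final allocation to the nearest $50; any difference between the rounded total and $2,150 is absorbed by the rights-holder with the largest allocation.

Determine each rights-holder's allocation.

Nwosu: $650; Vance: $500; Lindqvist: $300; Quinlan: $700

Equal tier: $600 ÷ 4 = $150 apiece.
Remainder $1,550 by ownership shares (total 14,093): Nwosu 513.18 → $500; Vance 347.88 → $350; Lindqvist 159.92 → $150; Quinlan 529.02 → $550.
Totals: Nwosu $150 + $500 = $650; Vance $150 + $350 = $500; Lindqvist $150 + $150 = $300; Quinlan $150 + $550 = $700.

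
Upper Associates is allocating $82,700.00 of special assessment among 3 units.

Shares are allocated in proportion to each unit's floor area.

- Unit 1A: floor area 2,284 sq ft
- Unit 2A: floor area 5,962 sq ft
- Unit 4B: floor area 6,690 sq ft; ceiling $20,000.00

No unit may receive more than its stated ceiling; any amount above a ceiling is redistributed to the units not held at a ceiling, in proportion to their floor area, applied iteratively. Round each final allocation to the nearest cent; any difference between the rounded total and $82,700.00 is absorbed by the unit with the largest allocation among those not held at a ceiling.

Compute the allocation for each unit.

Floor area total: 14,936.
Proportional shares (ignoring caps): Unit 1A 12,646.4114; Unit 2A 33,011.3417; Unit 4B 37,042.2469.
Capped: Unit 4B ($20,000.00); remaining pool $62,700.00 reallocated over remaining floor area 8,246.
Remaining shares: Unit 1A 17,366.8203 → $17,366.82; Unit 2A 45,333.1797 → $45,333.18.

Unit 1A: $17,366.82 | Unit 2A: $45,333.18 | Unit 4B: $20,000.00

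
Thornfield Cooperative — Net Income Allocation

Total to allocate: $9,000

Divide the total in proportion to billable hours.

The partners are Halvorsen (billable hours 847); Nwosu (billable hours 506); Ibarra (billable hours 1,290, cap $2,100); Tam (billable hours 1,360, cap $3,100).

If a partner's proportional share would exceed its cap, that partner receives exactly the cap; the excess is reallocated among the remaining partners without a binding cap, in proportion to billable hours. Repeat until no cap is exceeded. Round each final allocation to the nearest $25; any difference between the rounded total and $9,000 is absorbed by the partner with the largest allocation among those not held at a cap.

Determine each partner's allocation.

Billable hours total: 4,003.
Pro-rata shares before constraints: Halvorsen 1,904.32; Nwosu 1,137.65; Ibarra 2,900.32; Tam 3,057.71.
Capped: Ibarra ($2,100); balance $6,900 reallocated over remaining billable hours 2,713.
Capped: Tam ($3,100); balance $3,800 reallocated over remaining billable hours 1,353.
Shares after redistribution: Halvorsen 2,378.86 → $2,375; Nwosu 1,421.14 → $1,425.

Halvorsen: $2,375; Nwosu: $1,425; Ibarra: $2,100; Tam: $3,100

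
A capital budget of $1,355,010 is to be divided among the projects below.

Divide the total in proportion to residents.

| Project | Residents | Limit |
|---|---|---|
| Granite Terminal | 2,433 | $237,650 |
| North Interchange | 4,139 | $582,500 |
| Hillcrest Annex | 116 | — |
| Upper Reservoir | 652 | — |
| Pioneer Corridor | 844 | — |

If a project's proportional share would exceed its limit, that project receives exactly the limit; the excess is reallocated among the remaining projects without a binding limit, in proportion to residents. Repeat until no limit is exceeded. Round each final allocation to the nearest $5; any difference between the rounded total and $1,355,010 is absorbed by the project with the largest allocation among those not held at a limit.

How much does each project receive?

Granite Terminal: $237,650; North Interchange: $582,500; Hillcrest Annex: $38,490; Upper Reservoir: $216,335; Pioneer Corridor: $280,035

Sum of residents: 8,184.
Proportional shares (ignoring caps): Granite Terminal 402,827.39; North Interchange 685,286.70; Hillcrest Annex 19,205.91; Upper Reservoir 107,950.45; Pioneer Corridor 139,739.55.
Held at cap: Granite Terminal ($237,650), North Interchange ($582,500); remaining pool $534,860 reallocated over remaining residents 1,612.
Shares after redistribution: Hillcrest Annex 38,488.68 → $38,490; Upper Reservoir 216,332.95 → $216,335; Pioneer Corridor 280,038.36 → $280,040.
Rounding difference −$5 applied to Pioneer Corridor → $280,035.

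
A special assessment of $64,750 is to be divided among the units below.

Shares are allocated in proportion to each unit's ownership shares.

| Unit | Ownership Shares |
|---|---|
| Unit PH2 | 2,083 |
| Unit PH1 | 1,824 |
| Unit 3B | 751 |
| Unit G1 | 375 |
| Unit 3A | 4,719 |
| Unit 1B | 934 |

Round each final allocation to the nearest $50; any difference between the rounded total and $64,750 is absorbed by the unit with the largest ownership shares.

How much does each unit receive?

Total ownership shares = 10,686.
Raw shares: Unit PH2 2,083/10,686 × $64,750 = 12,621.58; Unit PH1 1,824/10,686 × $64,750 = 11,052.22; Unit 3B 751/10,686 × $64,750 = 4,550.56; Unit G1 375/10,686 × $64,750 = 2,272.25; Unit 3A 4,719/10,686 × $64,750 = 28,593.98; Unit 1B 934/10,686 × $64,750 = 5,659.41.
Rounded to nearest $50: Unit PH2 $12,600; Unit PH1 $11,050; Unit 3B $4,550; Unit G1 $2,250; Unit 3A $28,600; Unit 1B $5,650. Sum = $64,700.
Difference $64,750 − $64,700 = +$50 applied to largest ownership shares (Unit 3A): Unit 3A becomes $28,650.

Unit PH2: $12,600 · Unit PH1: $11,050 · Unit 3B: $4,550 · Unit G1: $2,250 · Unit 3A: $28,650 · Unit 1B: $5,650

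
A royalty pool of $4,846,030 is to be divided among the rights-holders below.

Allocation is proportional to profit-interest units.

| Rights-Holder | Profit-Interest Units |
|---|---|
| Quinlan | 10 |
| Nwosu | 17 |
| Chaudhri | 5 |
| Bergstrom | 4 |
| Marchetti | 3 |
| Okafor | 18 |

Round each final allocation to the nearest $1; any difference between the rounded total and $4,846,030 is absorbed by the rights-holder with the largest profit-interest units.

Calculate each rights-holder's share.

Sum of profit-interest units: 57.
Proportional shares: Quinlan 10/57 × $4,846,030 = 850,180.70; Nwosu 17/57 × $4,846,030 = 1,445,307.19; Chaudhri 5/57 × $4,846,030 = 425,090.35; Bergstrom 4/57 × $4,846,030 = 340,072.28; Marchetti 3/57 × $4,846,030 = 255,054.21; Okafor 18/57 × $4,846,030 = 1,530,325.26.
At nearest $1: Quinlan $850,181; Nwosu $1,445,307; Chaudhri $425,090; Bergstrom $340,072; Marchetti $255,054; Okafor $1,530,325. Sum = $4,846,029.
Difference $4,846,030 − $4,846,029 = +$1 applied to largest profit-interest units (Okafor): Okafor becomes $1,530,326.

Quinlan: $850,181 · Nwosu: $1,445,307 · Chaudhri: $425,090 · Bergstrom: $340,072 · Marchetti: $255,054 · Okafor: $1,530,326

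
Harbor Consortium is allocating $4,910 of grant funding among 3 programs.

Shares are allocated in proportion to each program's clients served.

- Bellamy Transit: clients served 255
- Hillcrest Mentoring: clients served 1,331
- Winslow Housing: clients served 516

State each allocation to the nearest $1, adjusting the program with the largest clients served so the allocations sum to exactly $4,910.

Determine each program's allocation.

Clients served total: 255 + 1,331 + 516 = 2,102.
Unrounded shares: Bellamy Transit 595.65; Hillcrest Mentoring 3,109.04; Winslow Housing 1,205.31.
At nearest $1: Bellamy Transit $596; Hillcrest Mentoring $3,109; Winslow Housing $1,205. Sum = $4,910.
No rounding difference to absorb.

Bellamy Transit: $596 · Hillcrest Mentoring: $3,109 · Winslow Housing: $1,205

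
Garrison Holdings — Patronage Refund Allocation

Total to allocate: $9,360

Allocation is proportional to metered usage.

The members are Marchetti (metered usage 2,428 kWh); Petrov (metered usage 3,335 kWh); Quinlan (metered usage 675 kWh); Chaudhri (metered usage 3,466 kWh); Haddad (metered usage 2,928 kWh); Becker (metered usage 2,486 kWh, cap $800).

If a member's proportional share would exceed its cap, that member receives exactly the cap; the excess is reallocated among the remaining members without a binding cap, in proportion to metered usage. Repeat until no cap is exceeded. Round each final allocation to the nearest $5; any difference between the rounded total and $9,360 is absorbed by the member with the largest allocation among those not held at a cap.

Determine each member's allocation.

Marchetti: $1,620 | Petrov: $2,225 | Quinlan: $450 | Chaudhri: $2,310 | Haddad: $1,955 | Becker: $800

Metered usage total: 15,318.
Proportional shares (ignoring caps): Marchetti 1,483.62; Petrov 2,037.84; Quinlan 412.46; Chaudhri 2,117.88; Haddad 1,789.14; Becker 1,519.06.
Held at cap: Becker ($800); remaining pool $8,560 reallocated over remaining metered usage 12,832.
Shares after redistribution: Marchetti 1,619.68 → $1,620; Petrov 2,224.72 → $2,225; Quinlan 450.28 → $450; Chaudhri 2,312.11 → $2,310; Haddad 1,953.22 → $1,955.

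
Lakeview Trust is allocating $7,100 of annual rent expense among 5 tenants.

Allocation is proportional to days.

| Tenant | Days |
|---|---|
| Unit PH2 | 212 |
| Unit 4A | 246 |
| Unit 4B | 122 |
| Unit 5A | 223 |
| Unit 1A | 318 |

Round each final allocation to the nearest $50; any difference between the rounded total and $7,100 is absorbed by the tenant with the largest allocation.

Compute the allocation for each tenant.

Days total: 1,121.
Raw shares: Unit PH2 212/1,121 × $7,100 = 1,342.73; Unit 4A 246/1,121 × $7,100 = 1,558.07; Unit 4B 122/1,121 × $7,100 = 772.70; Unit 5A 223/1,121 × $7,100 = 1,412.40; Unit 1A 318/1,121 × $7,100 = 2,014.09.
After rounding ($50): Unit PH2 $1,350; Unit 4A $1,550; Unit 4B $750; Unit 5A $1,400; Unit 1A $2,000. Sum = $7,050.
Difference $7,100 − $7,050 = +$50 applied to largest allocation (Unit 1A): Unit 1A becomes $2,050.

Unit PH2: $1,350 · Unit 4A: $1,550 · Unit 4B: $750 · Unit 5A: $1,400 · Unit 1A: $2,050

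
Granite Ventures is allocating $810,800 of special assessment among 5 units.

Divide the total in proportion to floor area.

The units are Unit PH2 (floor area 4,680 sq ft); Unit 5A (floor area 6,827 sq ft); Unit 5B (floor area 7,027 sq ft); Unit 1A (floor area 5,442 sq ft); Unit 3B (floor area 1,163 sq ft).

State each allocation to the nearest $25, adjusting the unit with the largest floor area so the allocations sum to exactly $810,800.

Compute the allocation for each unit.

Unit PH2: $150,950; Unit 5A: $220,200; Unit 5B: $226,625; Unit 1A: $175,525; Unit 3B: $37,500

Total floor area = 25,139.
Unrounded shares: Unit PH2 4,680/25,139 × $810,800 = 150,942.52; Unit 5A 6,827/25,139 × $810,800 = 220,189.01; Unit 5B 7,027/25,139 × $810,800 = 226,639.55; Unit 1A 5,442/25,139 × $810,800 = 175,519.06; Unit 3B 1,163/25,139 × $810,800 = 37,509.86.
At nearest $25: Unit PH2 $150,950; Unit 5A $220,200; Unit 5B $226,650; Unit 1A $175,525; Unit 3B $37,500. Sum = $810,825.
Difference $810,800 − $810,825 = −$25 applied to largest floor area (Unit 5B): Unit 5B becomes $226,625.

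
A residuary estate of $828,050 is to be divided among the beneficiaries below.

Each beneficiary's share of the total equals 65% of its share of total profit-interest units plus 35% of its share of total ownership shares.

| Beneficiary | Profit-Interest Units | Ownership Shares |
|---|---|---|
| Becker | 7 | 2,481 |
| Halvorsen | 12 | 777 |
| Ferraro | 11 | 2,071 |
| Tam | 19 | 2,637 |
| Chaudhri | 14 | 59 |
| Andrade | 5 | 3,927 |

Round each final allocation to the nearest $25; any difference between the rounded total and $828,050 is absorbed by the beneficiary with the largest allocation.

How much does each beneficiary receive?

Totals — profit-interest units 68, ownership shares 11,952.
Combined weights (65% profit-interest units + 35% ownership shares): Becker 0.1396; Halvorsen 0.1375; Ferraro 0.1658; Tam 0.2588; Chaudhri 0.1356; Andrade 0.1628.
Proportional shares: Becker 115,566.70; Halvorsen 113,823.25; Ferraro 137,285.57; Tam 214,331.66; Chaudhri 112,243.23; Andrade 134,799.59.
Rounded to nearest $25: Becker $115,575; Halvorsen $113,825; Ferraro $137,275; Tam $214,325; Chaudhri $112,250; Andrade $134,800. Sum = $828,050.
Rounded total matches; no reconciliation needed.

Becker: $115,575 · Halvorsen: $113,825 · Ferraro: $137,275 · Tam: $214,325 · Chaudhri: $112,250 · Andrade: $134,800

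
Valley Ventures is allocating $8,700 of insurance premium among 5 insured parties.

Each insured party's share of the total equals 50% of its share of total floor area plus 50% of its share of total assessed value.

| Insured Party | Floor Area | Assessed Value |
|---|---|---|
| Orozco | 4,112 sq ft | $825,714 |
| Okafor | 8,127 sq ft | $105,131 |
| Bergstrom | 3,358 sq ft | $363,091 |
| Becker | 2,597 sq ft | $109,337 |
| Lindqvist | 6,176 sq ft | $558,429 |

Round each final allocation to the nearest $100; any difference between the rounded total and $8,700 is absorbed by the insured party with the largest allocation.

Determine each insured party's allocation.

Totals — floor area 24,370, assessed value 1,961,702.
Combined weights (50% floor area + 50% assessed value): Orozco 0.2948; Okafor 0.1935; Bergstrom 0.1614; Becker 0.0812; Lindqvist 0.2690.
Proportional shares: Orozco 2,564.97; Okafor 1,683.78; Bergstrom 1,404.54; Becker 706.01; Lindqvist 2,340.70.
Rounded to nearest $100: Orozco $2,600; Okafor $1,700; Bergstrom $1,400; Becker $700; Lindqvist $2,300. Sum = $8,700.
Rounded total matches; no reconciliation needed.

Orozco: $2,600 | Okafor: $1,700 | Bergstrom: $1,400 | Becker: $700 | Lindqvist: $2,300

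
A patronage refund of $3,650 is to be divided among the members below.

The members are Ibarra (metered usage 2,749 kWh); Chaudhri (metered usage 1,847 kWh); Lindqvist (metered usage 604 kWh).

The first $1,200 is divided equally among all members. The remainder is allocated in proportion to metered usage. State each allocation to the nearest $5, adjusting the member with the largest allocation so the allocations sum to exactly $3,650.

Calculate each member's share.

Equal tier: $1,200 ÷ 3 = $400 apiece.
Remainder $2,450 by metered usage (total 5,200): Ibarra 1,295.20 → $1,295; Chaudhri 870.22 → $870; Lindqvist 284.58 → $285.
Totals: Ibarra $400 + $1,295 = $1,695; Chaudhri $400 + $870 = $1,270; Lindqvist $400 + $285 = $685.

Ibarra: $1,695 | Chaudhri: $1,270 | Lindqvist: $685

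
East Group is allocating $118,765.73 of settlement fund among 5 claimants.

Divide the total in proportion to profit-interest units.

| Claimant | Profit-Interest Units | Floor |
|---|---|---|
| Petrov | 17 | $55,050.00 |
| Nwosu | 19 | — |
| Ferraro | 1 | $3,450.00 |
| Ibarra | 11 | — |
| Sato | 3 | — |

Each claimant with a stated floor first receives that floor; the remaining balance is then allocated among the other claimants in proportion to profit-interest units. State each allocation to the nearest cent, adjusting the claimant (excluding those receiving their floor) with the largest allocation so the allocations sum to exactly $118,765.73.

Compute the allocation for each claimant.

Petrov: $55,050.00 | Nwosu: $34,698.45 | Ferraro: $3,450.00 | Ibarra: $20,088.58 | Sato: $5,478.70

Fund the minimums — Petrov $55,050.00; Ferraro $3,450.00. Residual $60,265.73.
Residual split over remaining profit-interest units 33: Nwosu 34,698.4506 → $34,698.45; Ibarra 20,088.5767 → $20,088.58; Sato 5,478.7027 → $5,478.70.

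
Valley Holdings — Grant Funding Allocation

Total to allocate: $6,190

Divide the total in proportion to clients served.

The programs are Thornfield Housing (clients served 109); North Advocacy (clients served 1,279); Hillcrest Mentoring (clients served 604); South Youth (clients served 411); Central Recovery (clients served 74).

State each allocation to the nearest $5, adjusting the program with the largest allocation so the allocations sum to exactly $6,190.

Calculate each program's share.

Sum of clients served: 2,477.
Raw shares: Thornfield Housing 109/2,477 × $6,190 = 272.39; North Advocacy 1,279/2,477 × $6,190 = 3,196.21; Hillcrest Mentoring 604/2,477 × $6,190 = 1,509.39; South Youth 411/2,477 × $6,190 = 1,027.09; Central Recovery 74/2,477 × $6,190 = 184.93.
Rounded to nearest $5: Thornfield Housing $270; North Advocacy $3,195; Hillcrest Mentoring $1,510; South Youth $1,025; Central Recovery $185. Sum = $6,185.
Difference $6,190 − $6,185 = +$5 applied to largest allocation (North Advocacy): North Advocacy becomes $3,200.

Thornfield Housing: $270 | North Advocacy: $3,200 | Hillcrest Mentoring: $1,510 | South Youth: $1,025 | Central Recovery: $185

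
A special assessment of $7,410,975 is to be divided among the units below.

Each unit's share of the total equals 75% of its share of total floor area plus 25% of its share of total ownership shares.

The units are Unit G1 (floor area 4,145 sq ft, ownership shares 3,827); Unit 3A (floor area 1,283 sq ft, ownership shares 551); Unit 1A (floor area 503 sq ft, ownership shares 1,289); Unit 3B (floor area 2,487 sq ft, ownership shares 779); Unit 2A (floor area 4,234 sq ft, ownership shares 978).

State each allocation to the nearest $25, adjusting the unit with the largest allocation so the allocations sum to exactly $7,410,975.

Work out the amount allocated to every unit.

Unit G1: $2,776,050; Unit 3A: $701,150; Unit 1A: $542,650; Unit 3B: $1,287,000; Unit 2A: $2,104,125

Floor area total 12,652; ownership shares total 7,424.
Composite weights (75% floor area + 25% ownership shares): Unit G1 0.3746; Unit 3A 0.0946; Unit 1A 0.0732; Unit 3B 0.1737; Unit 2A 0.2839.
Pro-rata amounts: Unit G1 2,776,037.96; Unit 3A 701,151.28; Unit 1A 542,660.79; Unit 3B 1,286,988.24; Unit 2A 2,104,136.73.
Rounded to nearest $25: Unit G1 $2,776,050; Unit 3A $701,150; Unit 1A $542,650; Unit 3B $1,287,000; Unit 2A $2,104,125. Sum = $7,410,975.
Rounded total matches; no reconciliation needed.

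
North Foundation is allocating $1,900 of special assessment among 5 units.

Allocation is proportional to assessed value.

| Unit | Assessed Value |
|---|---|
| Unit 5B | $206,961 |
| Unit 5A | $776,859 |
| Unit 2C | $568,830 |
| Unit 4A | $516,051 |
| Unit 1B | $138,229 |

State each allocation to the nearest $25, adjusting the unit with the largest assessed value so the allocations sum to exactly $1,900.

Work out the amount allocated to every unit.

Unit 5B: $175 | Unit 5A: $650 | Unit 2C: $500 | Unit 4A: $450 | Unit 1B: $125

Combined assessed value = 2,206,930.
Raw shares: Unit 5B 206,961/2,206,930 × $1,900 = 178.18; Unit 5A 776,859/2,206,930 × $1,900 = 668.82; Unit 2C 568,830/2,206,930 × $1,900 = 489.72; Unit 4A 516,051/2,206,930 × $1,900 = 444.28; Unit 1B 138,229/2,206,930 × $1,900 = 119.00.
At nearest $25: Unit 5B $175; Unit 5A $675; Unit 2C $500; Unit 4A $450; Unit 1B $125. Sum = $1,925.
Difference $1,900 − $1,925 = −$25 applied to largest assessed value (Unit 5A): Unit 5A becomes $650.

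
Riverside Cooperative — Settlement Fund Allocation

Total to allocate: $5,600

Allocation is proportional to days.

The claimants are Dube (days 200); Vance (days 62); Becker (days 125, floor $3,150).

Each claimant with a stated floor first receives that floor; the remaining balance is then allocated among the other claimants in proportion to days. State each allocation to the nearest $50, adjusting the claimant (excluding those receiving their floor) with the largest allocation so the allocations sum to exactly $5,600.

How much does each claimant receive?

Fund the minimums — Becker $3,150. Residual $2,450.
Residual split over remaining days 262: Dube 1,870.23 → $1,850; Vance 579.77 → $600.

Dube: $1,850 · Vance: $600 · Becker: $3,150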